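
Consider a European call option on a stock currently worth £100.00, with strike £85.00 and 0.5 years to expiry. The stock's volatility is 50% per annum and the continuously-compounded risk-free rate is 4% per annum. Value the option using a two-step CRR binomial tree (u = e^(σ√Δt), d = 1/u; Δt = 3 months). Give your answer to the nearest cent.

£23.70

CRR parameters: u = e^(σ√Δt) = e^(0.5·√0.25) = 1.2840, d = 1/u = 0.7788
Per-period rate: rΔt = 0.04·0.25 = 0.01, so R = e^0.01 = 1.0101
Risk-neutral probability p = (e^0.01 − 0.7788)/(1.2840 − 0.7788) = 0.2312/0.5052 = 0.4577
Terminal stock prices: S_uu = 164.9, S_ud = 100, S_dd = 60.65
Terminal payoffs (S − K): max(79.87, 0) = 79.87, max(15, 0) = 15, max(-24.35, 0) = 0
Node u (S = 128.4): V_u = e^(−0.01)·[0.4577·79.8721 + 0.5423·15.0000] = 44.2483
Node d (S = 77.88): V_d = e^(−0.01)·[0.4577·15.0000 + 0.5423·0.0000] = 6.7974
Node 0 (S = 100): V_0 = e^(−0.01)·[0.4577·44.2483 + 0.5423·6.7974] = 23.7011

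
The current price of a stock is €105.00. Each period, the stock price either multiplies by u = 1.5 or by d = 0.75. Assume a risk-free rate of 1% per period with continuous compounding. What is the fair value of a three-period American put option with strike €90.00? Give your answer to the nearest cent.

Risk-neutral probability p = (e^0.01 − 0.75)/(1.5 − 0.75) = 0.2601/0.7500 = 0.3467
Terminal stock prices: S_uuu = 354.4, S_uud = 177.2, S_udd = 88.59, S_ddd = 44.3
Terminal payoffs (K − S): max(-264.4, 0) = 0, max(-87.19, 0) = 0, max(1.406, 0) = 1.406, max(45.7, 0) = 45.7
Node uu (S = 236.2): continuation = e^(−0.01)·[0.3467·0.0000 + 0.6533·0.0000] = 0.0000; exercise value = 0.0000 ≤ continuation, so V_uu = 0.0000
Node ud (S = 118.1): continuation = e^(−0.01)·[0.3467·0.0000 + 0.6533·1.4062] = 0.9095; exercise value = 0.0000 ≤ continuation, so V_ud = 0.9095
Node dd (S = 59.06): continuation = e^(−0.01)·[0.3467·1.4062 + 0.6533·45.7031] = 30.0420; exercise value = 30.9375 > continuation, so V_dd = 30.9375 (exercise)
Node u (S = 157.5): continuation = e^(−0.01)·[0.3467·0.0000 + 0.6533·0.9095] = 0.5882; exercise value = 0.0000 ≤ continuation, so V_u = 0.5882
Node d (S = 78.75): continuation = e^(−0.01)·[0.3467·0.9095 + 0.6533·30.9375] = 20.3216; exercise value = 11.2500 ≤ continuation, so V_d = 20.3216
Node 0 (S = 105): continuation = e^(−0.01)·[0.3467·0.5882 + 0.6533·20.3216] = 13.3452; exercise value = 0.0000 ≤ continuation, so V_0 = 13.3452

€13.35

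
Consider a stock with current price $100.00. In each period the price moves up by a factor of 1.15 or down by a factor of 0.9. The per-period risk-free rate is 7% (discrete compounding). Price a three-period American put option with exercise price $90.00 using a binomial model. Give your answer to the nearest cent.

Risk-neutral probability p = (1 + 0.07 − 0.9)/(1.15 − 0.9) = 0.1700/0.2500 = 0.6800
Terminal stock prices: S_uuu = 152.1, S_uud = 119, S_udd = 93.15, S_ddd = 72.9
Terminal payoffs (K − S): max(-62.09, 0) = 0, max(-29.02, 0) = 0, max(-3.15, 0) = 0, max(17.1, 0) = 17.1
Node uu (S = 132.2): continuation = 1/1.07·[0.6800·0.0000 + 0.3200·0.0000] = 0.0000; exercise value = 0.0000 ≤ continuation, so V_uu = 0.0000
Node ud (S = 103.5): continuation = 1/1.07·[0.6800·0.0000 + 0.3200·0.0000] = 0.0000; exercise value = 0.0000 ≤ continuation, so V_ud = 0.0000
Node dd (S = 81): continuation = 1/1.07·[0.6800·0.0000 + 0.3200·17.1000] = 5.1140; exercise value = 9.0000 > continuation, so V_dd = 9.0000 (exercise)
Node u (S = 115): continuation = 1/1.07·[0.6800·0.0000 + 0.3200·0.0000] = 0.0000; exercise value = 0.0000 ≤ continuation, so V_u = 0.0000
Node d (S = 90): continuation = 1/1.07·[0.6800·0.0000 + 0.3200·9.0000] = 2.6916; exercise value = 0.0000 ≤ continuation, so V_d = 2.6916
Node 0 (S = 100): continuation = 1/1.07·[0.6800·0.0000 + 0.3200·2.6916] = 0.8050; exercise value = 0.0000 ≤ continuation, so V_0 = 0.8050

$0.80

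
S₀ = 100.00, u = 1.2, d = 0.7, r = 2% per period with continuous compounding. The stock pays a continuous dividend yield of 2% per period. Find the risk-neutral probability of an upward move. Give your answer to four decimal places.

p = 0.6000

Per-period risk-free factor R = e^0.02 = 1.0202; dividend-adjusted growth = e^(0.02−0.02) = 1.0000.
Risk-neutral probability p = (1.0000 − 0.7)/(1.2 − 0.7) = 0.3000/0.5000 = 0.6000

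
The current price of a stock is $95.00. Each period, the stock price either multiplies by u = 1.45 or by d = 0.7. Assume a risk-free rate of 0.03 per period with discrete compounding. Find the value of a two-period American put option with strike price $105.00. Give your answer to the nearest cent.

$22.92

Risk-neutral probability p = (1 + 0.03 − 0.7)/(1.45 − 0.7) = 0.3300/0.7500 = 0.4400
Terminal stock prices: S_uu = 199.7, S_ud = 96.42, S_dd = 46.55
Terminal payoffs (K − S): max(-94.74, 0) = 0, max(8.575, 0) = 8.575, max(58.45, 0) = 58.45
Node u (S = 137.8): continuation = 1/1.03·[0.4400·0.0000 + 0.5600·8.5750] = 4.6621; exercise value = 0.0000 ≤ continuation, so V_u = 4.6621
Node d (S = 66.5): continuation = 1/1.03·[0.4400·8.5750 + 0.5600·58.4500] = 35.4417; exercise value = 38.5000 > continuation, so V_d = 38.5000 (exercise)
Node 0 (S = 95): continuation = 1/1.03·[0.4400·4.6621 + 0.5600·38.5000] = 22.9236; exercise value = 10.0000 ≤ continuation, so V_0 = 22.9236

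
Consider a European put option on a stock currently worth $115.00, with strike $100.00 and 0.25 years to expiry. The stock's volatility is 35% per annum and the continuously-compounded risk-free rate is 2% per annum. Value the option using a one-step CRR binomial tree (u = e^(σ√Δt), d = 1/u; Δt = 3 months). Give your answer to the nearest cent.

CRR parameters: u = e^(σ√Δt) = e^(0.35·√0.25) = 1.1912, d = 1/u = 0.8395
Per-period rate: rΔt = 0.02·0.25 = 0.005, so R = e^0.005 = 1.0050
Risk-neutral probability p = (e^0.005 − 0.8395)/(1.1912 − 0.8395) = 0.1656/0.3518 = 0.4706
Terminal stock prices: S_u = 137, S_d = 96.54
Terminal payoffs (K − S): max(-36.99, 0) = 0, max(3.462, 0) = 3.462
Node 0 (S = 115): V_0 = e^(−0.005)·[0.4706·0.0000 + 0.5294·3.4624] = 1.8238

$1.82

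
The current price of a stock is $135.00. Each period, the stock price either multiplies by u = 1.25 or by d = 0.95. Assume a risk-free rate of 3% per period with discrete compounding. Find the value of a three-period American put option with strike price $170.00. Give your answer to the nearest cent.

$35.00

Risk-neutral probability p = (1 + 0.03 − 0.95)/(1.25 − 0.95) = 0.0800/0.3000 = 0.2667
Terminal stock prices: S_uuu = 263.7, S_uud = 200.4, S_udd = 152.3, S_ddd = 115.7
Terminal payoffs (K − S): max(-93.67, 0) = 0, max(-30.39, 0) = 0, max(17.7, 0) = 17.7, max(54.25, 0) = 54.25
Node uu (S = 210.9): continuation = 1/1.03·[0.2667·0.0000 + 0.7333·0.0000] = 0.0000; exercise value = 0.0000 ≤ continuation, so V_uu = 0.0000
Node ud (S = 160.3): continuation = 1/1.03·[0.2667·0.0000 + 0.7333·17.7031] = 12.6042; exercise value = 9.6875 ≤ continuation, so V_ud = 12.6042
Node dd (S = 121.8): continuation = 1/1.03·[0.2667·17.7031 + 0.7333·54.2544] = 43.2110; exercise value = 48.1625 > continuation, so V_dd = 48.1625 (exercise)
Node u (S = 168.8): continuation = 1/1.03·[0.2667·0.0000 + 0.7333·12.6042] = 8.9738; exercise value = 1.2500 ≤ continuation, so V_u = 8.9738
Node d (S = 128.2): continuation = 1/1.03·[0.2667·12.6042 + 0.7333·48.1625] = 37.5537; exercise value = 41.7500 > continuation, so V_d = 41.7500 (exercise)
Node 0 (S = 135): continuation = 1/1.03·[0.2667·8.9738 + 0.7333·41.7500] = 32.0482; exercise value = 35.0000 > continuation, so V_0 = 35.0000 (exercise)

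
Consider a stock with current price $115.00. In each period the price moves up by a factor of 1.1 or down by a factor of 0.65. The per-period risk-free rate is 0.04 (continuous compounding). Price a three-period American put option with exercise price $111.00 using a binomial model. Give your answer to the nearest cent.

$9.42

Risk-neutral probability p = (e^0.04 − 0.65)/(1.1 − 0.65) = 0.3908/0.4500 = 0.8685
Terminal stock prices: S_uuu = 153.1, S_uud = 90.45, S_udd = 53.45, S_ddd = 31.58
Terminal payoffs (K − S): max(-42.07, 0) = 0, max(20.55, 0) = 20.55, max(57.55, 0) = 57.55, max(79.42, 0) = 79.42
Node uu (S = 139.2): continuation = e^(−0.04)·[0.8685·0.0000 + 0.1315·20.5525] = 2.5973; exercise value = 0.0000 ≤ continuation, so V_uu = 2.5973
Node ud (S = 82.23): continuation = e^(−0.04)·[0.8685·20.5525 + 0.1315·57.5537] = 24.4226; exercise value = 28.7750 > continuation, so V_ud = 28.7750 (exercise)
Node dd (S = 48.59): continuation = e^(−0.04)·[0.8685·57.5537 + 0.1315·79.4181] = 58.0601; exercise value = 62.4125 > continuation, so V_dd = 62.4125 (exercise)
Node u (S = 126.5): continuation = e^(−0.04)·[0.8685·2.5973 + 0.1315·28.7750] = 5.8036; exercise value = 0.0000 ≤ continuation, so V_u = 5.8036
Node d (S = 74.75): continuation = e^(−0.04)·[0.8685·28.7750 + 0.1315·62.4125] = 31.8976; exercise value = 36.2500 > continuation, so V_d = 36.2500 (exercise)
Node 0 (S = 115): continuation = e^(−0.04)·[0.8685·5.8036 + 0.1315·36.2500] = 9.4237; exercise value = 0.0000 ≤ continuation, so V_0 = 9.4237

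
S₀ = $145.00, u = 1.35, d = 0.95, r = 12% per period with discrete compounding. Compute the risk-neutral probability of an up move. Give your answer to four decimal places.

Risk-neutral probability p = (1 + 0.12 − 0.95)/(1.35 − 0.95) = 0.1700/0.4000 = 0.4250

p = 0.4250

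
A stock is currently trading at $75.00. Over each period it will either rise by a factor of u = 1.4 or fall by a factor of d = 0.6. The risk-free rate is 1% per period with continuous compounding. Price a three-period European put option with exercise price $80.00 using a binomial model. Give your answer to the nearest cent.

$22.13

Risk-neutral probability p = (e^0.01 − 0.6)/(1.4 − 0.6) = 0.4101/0.8000 = 0.5126
Terminal stock prices: S_uuu = 205.8, S_uud = 88.2, S_udd = 37.8, S_ddd = 16.2
Terminal payoffs (K − S): max(-125.8, 0) = 0, max(-8.2, 0) = 0, max(42.2, 0) = 42.2, max(63.8, 0) = 63.8
Node uu (S = 147): V_uu = e^(−0.01)·[0.5126·0.0000 + 0.4874·0.0000] = 0.0000
Node ud (S = 63): V_ud = e^(−0.01)·[0.5126·0.0000 + 0.4874·42.2000] = 20.3652
Node dd (S = 27): V_dd = e^(−0.01)·[0.5126·42.2000 + 0.4874·63.8000] = 52.2040
Node u (S = 105): V_u = e^(−0.01)·[0.5126·0.0000 + 0.4874·20.3652] = 9.8280
Node d (S = 45): V_d = e^(−0.01)·[0.5126·20.3652 + 0.4874·52.2040] = 35.5275
Node 0 (S = 75): V_0 = e^(−0.01)·[0.5126·9.8280 + 0.4874·35.5275] = 22.1325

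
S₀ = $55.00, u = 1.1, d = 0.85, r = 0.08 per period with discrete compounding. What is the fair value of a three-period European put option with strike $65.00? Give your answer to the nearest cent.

Risk-neutral probability p = (1 + 0.08 − 0.85)/(1.1 − 0.85) = 0.2300/0.2500 = 0.9200
Terminal stock prices: S_uuu = 73.21, S_uud = 56.57, S_udd = 43.71, S_ddd = 33.78
Terminal payoffs (K − S): max(-8.205, 0) = 0, max(8.432, 0) = 8.432, max(21.29, 0) = 21.29, max(31.22, 0) = 31.22
Node uu (S = 66.55): V_uu = 1/1.08·[0.9200·0.0000 + 0.0800·8.4325] = 0.6246
Node ud (S = 51.43): V_ud = 1/1.08·[0.9200·8.4325 + 0.0800·21.2888] = 8.7602
Node dd (S = 39.74): V_dd = 1/1.08·[0.9200·21.2888 + 0.0800·31.2231] = 20.4477
Node u (S = 60.5): V_u = 1/1.08·[0.9200·0.6246 + 0.0800·8.7602] = 1.1810
Node d (S = 46.75): V_d = 1/1.08·[0.9200·8.7602 + 0.0800·20.4477] = 8.9770
Node 0 (S = 55): V_0 = 1/1.08·[0.9200·1.1810 + 0.0800·8.9770] = 1.6710

$1.67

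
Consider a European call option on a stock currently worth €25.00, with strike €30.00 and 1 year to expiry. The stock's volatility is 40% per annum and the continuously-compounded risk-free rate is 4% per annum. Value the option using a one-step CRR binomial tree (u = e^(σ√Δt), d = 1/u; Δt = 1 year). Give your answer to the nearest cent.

CRR parameters: u = e^(σ√Δt) = e^(0.4·√1) = 1.4918, d = 1/u = 0.6703
Per-period rate: rΔt = 0.04·1 = 0.04, so R = e^0.04 = 1.0408
Risk-neutral probability p = (e^0.04 − 0.6703)/(1.4918 − 0.6703) = 0.3705/0.8215 = 0.4510
Terminal stock prices: S_u = 37.3, S_d = 16.76
Terminal payoffs (S − K): max(7.296, 0) = 7.296, max(-13.24, 0) = 0
Node 0 (S = 25): V_0 = e^(−0.04)·[0.4510·7.2956 + 0.5490·0.0000] = 3.1612

€3.16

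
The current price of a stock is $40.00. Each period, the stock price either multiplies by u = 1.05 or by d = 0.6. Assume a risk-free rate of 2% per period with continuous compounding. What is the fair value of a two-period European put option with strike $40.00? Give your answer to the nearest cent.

Risk-neutral probability p = (e^0.02 − 0.6)/(1.05 − 0.6) = 0.4202/0.4500 = 0.9338
Terminal stock prices: S_uu = 44.1, S_ud = 25.2, S_dd = 14.4
Terminal payoffs (K − S): max(-4.1, 0) = 0, max(14.8, 0) = 14.8, max(25.6, 0) = 25.6
Node u (S = 42): V_u = e^(−0.02)·[0.9338·0.0000 + 0.0662·14.8000] = 0.9606
Node d (S = 24): V_d = e^(−0.02)·[0.9338·14.8000 + 0.0662·25.6000] = 15.2079
Node 0 (S = 40): V_0 = e^(−0.02)·[0.9338·0.9606 + 0.0662·15.2079] = 1.8664

$1.87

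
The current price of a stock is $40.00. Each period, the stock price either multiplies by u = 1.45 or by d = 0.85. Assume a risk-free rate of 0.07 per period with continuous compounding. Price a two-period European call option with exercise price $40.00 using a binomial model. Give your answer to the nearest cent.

Risk-neutral probability p = (e^0.07 − 0.85)/(1.45 − 0.85) = 0.2225/0.6000 = 0.3708
Terminal stock prices: S_uu = 84.1, S_ud = 49.3, S_dd = 28.9
Terminal payoffs (S − K): max(44.1, 0) = 44.1, max(9.3, 0) = 9.3, max(-11.1, 0) = 0
Node u (S = 58): V_u = e^(−0.07)·[0.3708·44.1000 + 0.6292·9.3000] = 20.7042
Node d (S = 34): V_d = e^(−0.07)·[0.3708·9.3000 + 0.6292·0.0000] = 3.2157
Node 0 (S = 40): V_0 = e^(−0.07)·[0.3708·20.7042 + 0.6292·3.2157] = 9.0454

$9.05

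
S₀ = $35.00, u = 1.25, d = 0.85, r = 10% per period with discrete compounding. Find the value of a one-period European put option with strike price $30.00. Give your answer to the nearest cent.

Risk-neutral probability p = (1 + 0.1 − 0.85)/(1.25 − 0.85) = 0.2500/0.4000 = 0.6250
Terminal stock prices: S_u = 43.75, S_d = 29.75
Terminal payoffs (K − S): max(-13.75, 0) = 0, max(0.25, 0) = 0.25
Node 0 (S = 35): V_0 = 1/1.1·[0.6250·0.0000 + 0.3750·0.2500] = 0.0852

$0.09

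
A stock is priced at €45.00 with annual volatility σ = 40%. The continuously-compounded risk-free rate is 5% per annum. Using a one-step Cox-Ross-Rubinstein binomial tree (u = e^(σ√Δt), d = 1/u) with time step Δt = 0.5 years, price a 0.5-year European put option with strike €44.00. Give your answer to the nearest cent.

CRR parameters: u = e^(σ√Δt) = e^(0.4·√0.5) = 1.3269, d = 1/u = 0.7536
Per-period rate: rΔt = 0.05·0.5 = 0.025, so R = e^0.025 = 1.0253
Risk-neutral probability p = (e^0.025 − 0.7536)/(1.3269 − 0.7536) = 0.2717/0.5733 = 0.4739
Terminal stock prices: S_u = 59.71, S_d = 33.91
Terminal payoffs (K − S): max(-15.71, 0) = 0, max(10.09, 0) = 10.09
Node 0 (S = 45): V_0 = e^(−0.025)·[0.4739·0.0000 + 0.5261·10.0863] = 5.1752

€5.18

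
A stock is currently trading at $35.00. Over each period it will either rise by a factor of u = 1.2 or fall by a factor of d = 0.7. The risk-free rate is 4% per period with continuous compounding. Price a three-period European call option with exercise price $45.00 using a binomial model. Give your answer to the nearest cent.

$4.35

Risk-neutral probability p = (e^0.04 − 0.7)/(1.2 − 0.7) = 0.3408/0.5000 = 0.6816
Terminal stock prices: S_uuu = 60.48, S_uud = 35.28, S_udd = 20.58, S_ddd = 12
Terminal payoffs (S − K): max(15.48, 0) = 15.48, max(-9.72, 0) = 0, max(-24.42, 0) = 0, max(-33, 0) = 0
Node uu (S = 50.4): V_uu = e^(−0.04)·[0.6816·15.4800 + 0.3184·0.0000] = 10.1378
Node ud (S = 29.4): V_ud = e^(−0.04)·[0.6816·0.0000 + 0.3184·0.0000] = 0.0000
Node dd (S = 17.15): V_dd = e^(−0.04)·[0.6816·0.0000 + 0.3184·0.0000] = 0.0000
Node u (S = 42): V_u = e^(−0.04)·[0.6816·10.1378 + 0.3184·0.0000] = 6.6392
Node d (S = 24.5): V_d = e^(−0.04)·[0.6816·0.0000 + 0.3184·0.0000] = 0.0000
Node 0 (S = 35): V_0 = e^(−0.04)·[0.6816·6.6392 + 0.3184·0.0000] = 4.3480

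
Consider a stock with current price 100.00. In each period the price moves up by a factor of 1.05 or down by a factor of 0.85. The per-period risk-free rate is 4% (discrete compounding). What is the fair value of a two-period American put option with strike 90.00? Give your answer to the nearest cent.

0.27

Risk-neutral probability p = (1 + 0.04 − 0.85)/(1.05 − 0.85) = 0.1900/0.2000 = 0.9500
Terminal stock prices: S_uu = 110.2, S_ud = 89.25, S_dd = 72.25
Terminal payoffs (K − S): max(-20.25, 0) = 0, max(0.75, 0) = 0.75, max(17.75, 0) = 17.75
Node u (S = 105): continuation = 1/1.04·[0.9500·0.0000 + 0.0500·0.7500] = 0.0361; exercise value = 0.0000 ≤ continuation, so V_u = 0.0361
Node d (S = 85): continuation = 1/1.04·[0.9500·0.7500 + 0.0500·17.7500] = 1.5385; exercise value = 5.0000 > continuation, so V_d = 5.0000 (exercise)
Node 0 (S = 100): continuation = 1/1.04·[0.9500·0.0361 + 0.0500·5.0000] = 0.2733; exercise value = 0.0000 ≤ continuation, so V_0 = 0.2733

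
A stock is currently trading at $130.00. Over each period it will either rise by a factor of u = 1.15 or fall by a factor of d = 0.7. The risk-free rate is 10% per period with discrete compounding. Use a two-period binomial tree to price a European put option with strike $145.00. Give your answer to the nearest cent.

Risk-neutral probability p = (1 + 0.1 − 0.7)/(1.15 − 0.7) = 0.4000/0.4500 = 0.8889
Terminal stock prices: S_uu = 171.9, S_ud = 104.6, S_dd = 63.7
Terminal payoffs (K − S): max(-26.92, 0) = 0, max(40.35, 0) = 40.35, max(81.3, 0) = 81.3
Node u (S = 149.5): V_u = 1/1.1·[0.8889·0.0000 + 0.1111·40.3500] = 4.0758
Node d (S = 91): V_d = 1/1.1·[0.8889·40.3500 + 0.1111·81.3000] = 40.8182
Node 0 (S = 130): V_0 = 1/1.1·[0.8889·4.0758 + 0.1111·40.8182] = 7.4166

$7.42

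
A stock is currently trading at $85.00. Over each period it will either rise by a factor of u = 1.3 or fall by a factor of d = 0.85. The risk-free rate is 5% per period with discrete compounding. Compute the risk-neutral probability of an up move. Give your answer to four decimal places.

p = 0.4444

Risk-neutral probability p = (1 + 0.05 − 0.85)/(1.3 − 0.85) = 0.2000/0.4500 = 0.4444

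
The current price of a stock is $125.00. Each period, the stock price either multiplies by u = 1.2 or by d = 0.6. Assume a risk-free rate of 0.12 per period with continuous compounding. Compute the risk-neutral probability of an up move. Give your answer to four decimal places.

Risk-neutral probability p = (e^0.12 − 0.6)/(1.2 − 0.6) = 0.5275/0.6000 = 0.8792

p = 0.8792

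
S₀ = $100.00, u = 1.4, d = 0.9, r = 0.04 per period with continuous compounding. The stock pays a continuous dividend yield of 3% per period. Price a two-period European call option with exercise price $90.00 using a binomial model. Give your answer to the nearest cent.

$16.15

Per-period risk-free factor R = e^0.04 = 1.0408; dividend-adjusted growth = e^(0.04−0.03) = 1.0101.
Risk-neutral probability p = (1.0101 − 0.9)/(1.4 − 0.9) = 0.1101/0.5000 = 0.2201
Terminal stock prices: S_uu = 196, S_ud = 126, S_dd = 81
Terminal payoffs (S − K): max(106, 0) = 106, max(36, 0) = 36, max(-9, 0) = 0
Node u (S = 140): V_u = e^(−0.04)·[0.2201·106.0000 + 0.7799·36.0000] = 49.3913
Node d (S = 90): V_d = e^(−0.04)·[0.2201·36.0000 + 0.7799·0.0000] = 7.6129
Node 0 (S = 100): V_0 = e^(−0.04)·[0.2201·49.3913 + 0.7799·7.6129] = 16.1493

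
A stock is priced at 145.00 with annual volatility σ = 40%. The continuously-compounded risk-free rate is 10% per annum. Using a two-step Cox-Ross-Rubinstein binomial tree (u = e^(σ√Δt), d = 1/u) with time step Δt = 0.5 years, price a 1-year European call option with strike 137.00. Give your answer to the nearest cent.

32.47

CRR parameters: u = e^(σ√Δt) = e^(0.4·√0.5) = 1.3269, d = 1/u = 0.7536
Per-period rate: rΔt = 0.1·0.5 = 0.05, so R = e^0.05 = 1.0513
Risk-neutral probability p = (e^0.05 − 0.7536)/(1.3269 − 0.7536) = 0.2976/0.5733 = 0.5192
Terminal stock prices: S_uu = 255.3, S_ud = 145, S_dd = 82.36
Terminal payoffs (S − K): max(118.3, 0) = 118.3, max(8, 0) = 8, max(-54.64, 0) = 0
Node u (S = 192.4): V_u = e^(−0.05)·[0.5192·118.2949 + 0.4808·8.0000] = 62.0816
Node d (S = 109.3): V_d = e^(−0.05)·[0.5192·8.0000 + 0.4808·0.0000] = 3.9510
Node 0 (S = 145): V_0 = e^(−0.05)·[0.5192·62.0816 + 0.4808·3.9510] = 32.4674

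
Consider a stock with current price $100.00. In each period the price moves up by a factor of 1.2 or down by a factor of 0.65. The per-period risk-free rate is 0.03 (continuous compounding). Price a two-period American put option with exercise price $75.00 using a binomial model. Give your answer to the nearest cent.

Risk-neutral probability p = (e^0.03 − 0.65)/(1.2 − 0.65) = 0.3805/0.5500 = 0.6917
Terminal stock prices: S_uu = 144, S_ud = 78, S_dd = 42.25
Terminal payoffs (K − S): max(-69, 0) = 0, max(-3, 0) = 0, max(32.75, 0) = 32.75
Node u (S = 120): continuation = e^(−0.03)·[0.6917·0.0000 + 0.3083·0.0000] = 0.0000; exercise value = 0.0000 ≤ continuation, so V_u = 0.0000
Node d (S = 65): continuation = e^(−0.03)·[0.6917·0.0000 + 0.3083·32.7500] = 9.7973; exercise value = 10.0000 > continuation, so V_d = 10.0000 (exercise)
Node 0 (S = 100): continuation = e^(−0.03)·[0.6917·0.0000 + 0.3083·10.0000] = 2.9915; exercise value = 0.0000 ≤ continuation, so V_0 = 2.9915

$2.99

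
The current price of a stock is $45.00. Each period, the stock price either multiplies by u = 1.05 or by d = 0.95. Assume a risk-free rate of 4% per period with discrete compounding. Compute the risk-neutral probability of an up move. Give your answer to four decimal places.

p = 0.9000

Risk-neutral probability p = (1 + 0.04 − 0.95)/(1.05 − 0.95) = 0.0900/0.1000 = 0.9000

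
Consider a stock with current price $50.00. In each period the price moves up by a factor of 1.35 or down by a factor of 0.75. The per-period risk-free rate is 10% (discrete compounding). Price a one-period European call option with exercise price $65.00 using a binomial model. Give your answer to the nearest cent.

$1.33

Risk-neutral probability p = (1 + 0.1 − 0.75)/(1.35 − 0.75) = 0.3500/0.6000 = 0.5833
Terminal stock prices: S_u = 67.5, S_d = 37.5
Terminal payoffs (S − K): max(2.5, 0) = 2.5, max(-27.5, 0) = 0
Node 0 (S = 50): V_0 = 1/1.1·[0.5833·2.5000 + 0.4167·0.0000] = 1.3258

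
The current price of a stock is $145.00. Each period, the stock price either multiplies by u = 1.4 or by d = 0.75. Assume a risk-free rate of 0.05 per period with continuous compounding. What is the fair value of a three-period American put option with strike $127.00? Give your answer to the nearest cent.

$14.78

Risk-neutral probability p = (e^0.05 − 0.75)/(1.4 − 0.75) = 0.3013/0.6500 = 0.4635
Terminal stock prices: S_uuu = 397.9, S_uud = 213.1, S_udd = 114.2, S_ddd = 61.17
Terminal payoffs (K − S): max(-270.9, 0) = 0, max(-86.15, 0) = 0, max(12.81, 0) = 12.81, max(65.83, 0) = 65.83
Node uu (S = 284.2): continuation = e^(−0.05)·[0.4635·0.0000 + 0.5365·0.0000] = 0.0000; exercise value = 0.0000 ≤ continuation, so V_uu = 0.0000
Node ud (S = 152.2): continuation = e^(−0.05)·[0.4635·0.0000 + 0.5365·12.8125] = 6.5387; exercise value = 0.0000 ≤ continuation, so V_ud = 6.5387
Node dd (S = 81.56): continuation = e^(−0.05)·[0.4635·12.8125 + 0.5365·65.8281] = 39.2436; exercise value = 45.4375 > continuation, so V_dd = 45.4375 (exercise)
Node u (S = 203): continuation = e^(−0.05)·[0.4635·0.0000 + 0.5365·6.5387] = 3.3370; exercise value = 0.0000 ≤ continuation, so V_u = 3.3370
Node d (S = 108.8): continuation = e^(−0.05)·[0.4635·6.5387 + 0.5365·45.4375] = 26.0714; exercise value = 18.2500 ≤ continuation, so V_d = 26.0714
Node 0 (S = 145): continuation = e^(−0.05)·[0.4635·3.3370 + 0.5365·26.0714] = 14.7765; exercise value = 0.0000 ≤ continuation, so V_0 = 14.7765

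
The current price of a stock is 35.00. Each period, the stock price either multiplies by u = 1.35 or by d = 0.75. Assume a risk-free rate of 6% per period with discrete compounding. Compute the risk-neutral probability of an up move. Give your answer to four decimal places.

Risk-neutral probability p = (1 + 0.06 − 0.75)/(1.35 − 0.75) = 0.3100/0.6000 = 0.5167

p = 0.5167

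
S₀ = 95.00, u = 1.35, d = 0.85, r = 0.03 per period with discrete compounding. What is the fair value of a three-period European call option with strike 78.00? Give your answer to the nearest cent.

Risk-neutral probability p = (1 + 0.03 − 0.85)/(1.35 − 0.85) = 0.1800/0.5000 = 0.3600
Terminal stock prices: S_uuu = 233.7, S_uud = 147.2, S_udd = 92.66, S_ddd = 58.34
Terminal payoffs (S − K): max(155.7, 0) = 155.7, max(69.17, 0) = 69.17, max(14.66, 0) = 14.66, max(-19.66, 0) = 0
Node uu (S = 173.1): V_uu = 1/1.03·[0.3600·155.7356 + 0.6400·69.1669] = 97.4093
Node ud (S = 109): V_ud = 1/1.03·[0.3600·69.1669 + 0.6400·14.6606] = 33.2843
Node dd (S = 68.64): V_dd = 1/1.03·[0.3600·14.6606 + 0.6400·0.0000] = 5.1241
Node u (S = 128.2): V_u = 1/1.03·[0.3600·97.4093 + 0.6400·33.2843] = 54.7275
Node d (S = 80.75): V_d = 1/1.03·[0.3600·33.2843 + 0.6400·5.1241] = 14.8173
Node 0 (S = 95): V_0 = 1/1.03·[0.3600·54.7275 + 0.6400·14.8173] = 28.3349

28.33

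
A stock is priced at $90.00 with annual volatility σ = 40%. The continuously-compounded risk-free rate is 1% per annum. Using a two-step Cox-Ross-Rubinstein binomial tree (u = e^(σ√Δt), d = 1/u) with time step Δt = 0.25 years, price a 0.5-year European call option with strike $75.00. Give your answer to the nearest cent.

$19.69

CRR parameters: u = e^(σ√Δt) = e^(0.4·√0.25) = 1.2214, d = 1/u = 0.8187
Per-period rate: rΔt = 0.01·0.25 = 0.0025, so R = e^0.0025 = 1.0025
Risk-neutral probability p = (e^0.0025 − 0.8187)/(1.2214 − 0.8187) = 0.1838/0.4027 = 0.4564
Terminal stock prices: S_uu = 134.3, S_ud = 90, S_dd = 60.33
Terminal payoffs (S − K): max(59.26, 0) = 59.26, max(15, 0) = 15, max(-14.67, 0) = 0
Node u (S = 109.9): V_u = e^(−0.0025)·[0.4564·59.2642 + 0.5436·15.0000] = 35.1135
Node d (S = 73.69): V_d = e^(−0.0025)·[0.4564·15.0000 + 0.5436·0.0000] = 6.8286
Node 0 (S = 90): V_0 = e^(−0.0025)·[0.4564·35.1135 + 0.5436·6.8286] = 19.6881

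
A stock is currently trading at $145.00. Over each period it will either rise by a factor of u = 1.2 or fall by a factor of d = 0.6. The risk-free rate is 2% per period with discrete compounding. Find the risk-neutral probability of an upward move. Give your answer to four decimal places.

Risk-neutral probability p = (1 + 0.02 − 0.6)/(1.2 − 0.6) = 0.4200/0.6000 = 0.7000

p = 0.7000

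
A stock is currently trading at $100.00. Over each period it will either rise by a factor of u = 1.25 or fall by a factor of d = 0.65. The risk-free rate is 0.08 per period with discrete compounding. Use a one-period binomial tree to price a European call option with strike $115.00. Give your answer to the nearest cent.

$6.64

Risk-neutral probability p = (1 + 0.08 − 0.65)/(1.25 − 0.65) = 0.4300/0.6000 = 0.7167
Terminal stock prices: S_u = 125, S_d = 65
Terminal payoffs (S − K): max(10, 0) = 10, max(-50, 0) = 0
Node 0 (S = 100): V_0 = 1/1.08·[0.7167·10.0000 + 0.2833·0.0000] = 6.6358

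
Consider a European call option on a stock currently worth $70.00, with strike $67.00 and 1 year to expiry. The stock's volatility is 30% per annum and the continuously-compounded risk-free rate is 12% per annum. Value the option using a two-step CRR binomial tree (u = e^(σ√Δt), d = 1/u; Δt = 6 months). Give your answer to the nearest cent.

$13.71

CRR parameters: u = e^(σ√Δt) = e^(0.3·√0.5) = 1.2363, d = 1/u = 0.8089
Per-period rate: rΔt = 0.12·0.5 = 0.06, so R = e^0.06 = 1.0618
Risk-neutral probability p = (e^0.06 − 0.8089)/(1.2363 − 0.8089) = 0.2530/0.4275 = 0.5918
Terminal stock prices: S_uu = 107, S_ud = 70, S_dd = 45.8
Terminal payoffs (S − K): max(39.99, 0) = 39.99, max(3, 0) = 3, max(-21.2, 0) = 0
Node u (S = 86.54): V_u = e^(−0.06)·[0.5918·39.9926 + 0.4082·3.0000] = 23.4436
Node d (S = 56.62): V_d = e^(−0.06)·[0.5918·3.0000 + 0.4082·0.0000] = 1.6721
Node 0 (S = 70): V_0 = e^(−0.06)·[0.5918·23.4436 + 0.4082·1.6721] = 13.7093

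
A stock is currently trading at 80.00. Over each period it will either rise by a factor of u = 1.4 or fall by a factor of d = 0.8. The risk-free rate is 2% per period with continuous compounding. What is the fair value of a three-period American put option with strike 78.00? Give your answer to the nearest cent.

12.07

Risk-neutral probability p = (e^0.02 − 0.8)/(1.4 − 0.8) = 0.2202/0.6000 = 0.3670
Terminal stock prices: S_uuu = 219.5, S_uud = 125.4, S_udd = 71.68, S_ddd = 40.96
Terminal payoffs (K − S): max(-141.5, 0) = 0, max(-47.44, 0) = 0, max(6.32, 0) = 6.32, max(37.04, 0) = 37.04
Node uu (S = 156.8): continuation = e^(−0.02)·[0.3670·0.0000 + 0.6330·0.0000] = 0.0000; exercise value = 0.0000 ≤ continuation, so V_uu = 0.0000
Node ud (S = 89.6): continuation = e^(−0.02)·[0.3670·0.0000 + 0.6330·6.3200] = 3.9213; exercise value = 0.0000 ≤ continuation, so V_ud = 3.9213
Node dd (S = 51.2): continuation = e^(−0.02)·[0.3670·6.3200 + 0.6330·37.0400] = 25.2555; exercise value = 26.8000 > continuation, so V_dd = 26.8000 (exercise)
Node u (S = 112): continuation = e^(−0.02)·[0.3670·0.0000 + 0.6330·3.9213] = 2.4330; exercise value = 0.0000 ≤ continuation, so V_u = 2.4330
Node d (S = 64): continuation = e^(−0.02)·[0.3670·3.9213 + 0.6330·26.8000] = 18.0391; exercise value = 14.0000 ≤ continuation, so V_d = 18.0391
Node 0 (S = 80): continuation = e^(−0.02)·[0.3670·2.4330 + 0.6330·18.0391] = 12.0678; exercise value = 0.0000 ≤ continuation, so V_0 = 12.0678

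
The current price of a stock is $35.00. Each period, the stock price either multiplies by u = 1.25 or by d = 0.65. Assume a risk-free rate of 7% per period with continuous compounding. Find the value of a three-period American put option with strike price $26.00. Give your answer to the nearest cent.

$1.60

Risk-neutral probability p = (e^0.07 − 0.65)/(1.25 − 0.65) = 0.4225/0.6000 = 0.7042
Terminal stock prices: S_uuu = 68.36, S_uud = 35.55, S_udd = 18.48, S_ddd = 9.612
Terminal payoffs (K − S): max(-42.36, 0) = 0, max(-9.547, 0) = 0, max(7.516, 0) = 7.516, max(16.39, 0) = 16.39
Node uu (S = 54.69): continuation = e^(−0.07)·[0.7042·0.0000 + 0.2958·0.0000] = 0.0000; exercise value = 0.0000 ≤ continuation, so V_uu = 0.0000
Node ud (S = 28.44): continuation = e^(−0.07)·[0.7042·0.0000 + 0.2958·7.5156] = 2.0730; exercise value = 0.0000 ≤ continuation, so V_ud = 2.0730
Node dd (S = 14.79): continuation = e^(−0.07)·[0.7042·7.5156 + 0.2958·16.3881] = 9.4547; exercise value = 11.2125 > continuation, so V_dd = 11.2125 (exercise)
Node u (S = 43.75): continuation = e^(−0.07)·[0.7042·0.0000 + 0.2958·2.0730] = 0.5718; exercise value = 0.0000 ≤ continuation, so V_u = 0.5718
Node d (S = 22.75): continuation = e^(−0.07)·[0.7042·2.0730 + 0.2958·11.2125] = 4.4537; exercise value = 3.2500 ≤ continuation, so V_d = 4.4537
Node 0 (S = 35): continuation = e^(−0.07)·[0.7042·0.5718 + 0.2958·4.4537] = 1.6038; exercise value = 0.0000 ≤ continuation, so V_0 = 1.6038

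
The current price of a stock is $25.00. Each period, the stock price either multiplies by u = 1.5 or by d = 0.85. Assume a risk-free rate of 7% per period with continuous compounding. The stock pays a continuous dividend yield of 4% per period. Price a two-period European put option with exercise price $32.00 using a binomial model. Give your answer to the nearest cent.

Per-period risk-free factor R = e^0.07 = 1.0725; dividend-adjusted growth = e^(0.07−0.04) = 1.0305.
Risk-neutral probability p = (1.0305 − 0.85)/(1.5 − 0.85) = 0.1805/0.6500 = 0.2776
Terminal stock prices: S_uu = 56.25, S_ud = 31.88, S_dd = 18.06
Terminal payoffs (K − S): max(-24.25, 0) = 0, max(0.125, 0) = 0.125, max(13.94, 0) = 13.94
Node u (S = 37.5): V_u = e^(−0.07)·[0.2776·0.0000 + 0.7224·0.1250] = 0.0842
Node d (S = 21.25): V_d = e^(−0.07)·[0.2776·0.1250 + 0.7224·13.9375] = 9.4198
Node 0 (S = 25): V_0 = e^(−0.07)·[0.2776·0.0842 + 0.7224·9.4198] = 6.3664

$6.37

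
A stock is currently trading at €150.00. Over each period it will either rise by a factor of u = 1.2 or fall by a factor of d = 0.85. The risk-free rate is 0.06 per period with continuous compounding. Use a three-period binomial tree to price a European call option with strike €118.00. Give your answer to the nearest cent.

€52.77

Risk-neutral probability p = (e^0.06 − 0.85)/(1.2 − 0.85) = 0.2118/0.3500 = 0.6052
Terminal stock prices: S_uuu = 259.2, S_uud = 183.6, S_udd = 130, S_ddd = 92.12
Terminal payoffs (S − K): max(141.2, 0) = 141.2, max(65.6, 0) = 65.6, max(12.05, 0) = 12.05, max(-25.88, 0) = 0
Node uu (S = 216): V_uu = e^(−0.06)·[0.6052·141.2000 + 0.3948·65.6000] = 104.8718
Node ud (S = 153): V_ud = e^(−0.06)·[0.6052·65.6000 + 0.3948·12.0500] = 41.8718
Node dd (S = 108.4): V_dd = e^(−0.06)·[0.6052·12.0500 + 0.3948·0.0000] = 6.8685
Node u (S = 180): V_u = e^(−0.06)·[0.6052·104.8718 + 0.3948·41.8718] = 75.3434
Node d (S = 127.5): V_d = e^(−0.06)·[0.6052·41.8718 + 0.3948·6.8685] = 26.4204
Node 0 (S = 150): V_0 = e^(−0.06)·[0.6052·75.3434 + 0.3948·26.4204] = 52.7679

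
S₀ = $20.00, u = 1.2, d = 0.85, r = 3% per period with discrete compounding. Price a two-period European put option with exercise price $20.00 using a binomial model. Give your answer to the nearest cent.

Risk-neutral probability p = (1 + 0.03 − 0.85)/(1.2 − 0.85) = 0.1800/0.3500 = 0.5143
Terminal stock prices: S_uu = 28.8, S_ud = 20.4, S_dd = 14.45
Terminal payoffs (K − S): max(-8.8, 0) = 0, max(-0.4, 0) = 0, max(5.55, 0) = 5.55
Node u (S = 24): V_u = 1/1.03·[0.5143·0.0000 + 0.4857·0.0000] = 0.0000
Node d (S = 17): V_d = 1/1.03·[0.5143·0.0000 + 0.4857·5.5500] = 2.6172
Node 0 (S = 20): V_0 = 1/1.03·[0.5143·0.0000 + 0.4857·2.6172] = 1.2342

$1.23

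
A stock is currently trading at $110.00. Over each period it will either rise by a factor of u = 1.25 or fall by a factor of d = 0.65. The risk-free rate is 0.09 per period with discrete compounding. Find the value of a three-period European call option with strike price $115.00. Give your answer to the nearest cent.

Risk-neutral probability p = (1 + 0.09 − 0.65)/(1.25 − 0.65) = 0.4400/0.6000 = 0.7333
Terminal stock prices: S_uuu = 214.8, S_uud = 111.7, S_udd = 58.09, S_ddd = 30.21
Terminal payoffs (S − K): max(99.84, 0) = 99.84, max(-3.281, 0) = 0, max(-56.91, 0) = 0, max(-84.79, 0) = 0
Node uu (S = 171.9): V_uu = 1/1.09·[0.7333·99.8438 + 0.2667·0.0000] = 67.1732
Node ud (S = 89.38): V_ud = 1/1.09·[0.7333·0.0000 + 0.2667·0.0000] = 0.0000
Node dd (S = 46.48): V_dd = 1/1.09·[0.7333·0.0000 + 0.2667·0.0000] = 0.0000
Node u (S = 137.5): V_u = 1/1.09·[0.7333·67.1732 + 0.2667·0.0000] = 45.1930
Node d (S = 71.5): V_d = 1/1.09·[0.7333·0.0000 + 0.2667·0.0000] = 0.0000
Node 0 (S = 110): V_0 = 1/1.09·[0.7333·45.1930 + 0.2667·0.0000] = 30.4050

$30.41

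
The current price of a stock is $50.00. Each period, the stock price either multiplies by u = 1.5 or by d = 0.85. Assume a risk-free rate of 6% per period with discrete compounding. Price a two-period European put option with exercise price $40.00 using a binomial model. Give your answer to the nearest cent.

Risk-neutral probability p = (1 + 0.06 − 0.85)/(1.5 − 0.85) = 0.2100/0.6500 = 0.3231
Terminal stock prices: S_uu = 112.5, S_ud = 63.75, S_dd = 36.12
Terminal payoffs (K − S): max(-72.5, 0) = 0, max(-23.75, 0) = 0, max(3.875, 0) = 3.875
Node u (S = 75): V_u = 1/1.06·[0.3231·0.0000 + 0.6769·0.0000] = 0.0000
Node d (S = 42.5): V_d = 1/1.06·[0.3231·0.0000 + 0.6769·3.8750] = 2.4746
Node 0 (S = 50): V_0 = 1/1.06·[0.3231·0.0000 + 0.6769·2.4746] = 1.5803

$1.58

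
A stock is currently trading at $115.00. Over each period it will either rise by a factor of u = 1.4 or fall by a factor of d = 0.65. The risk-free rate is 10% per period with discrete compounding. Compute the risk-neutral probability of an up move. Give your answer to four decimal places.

p = 0.6000

Risk-neutral probability p = (1 + 0.1 − 0.65)/(1.4 − 0.65) = 0.4500/0.7500 = 0.6000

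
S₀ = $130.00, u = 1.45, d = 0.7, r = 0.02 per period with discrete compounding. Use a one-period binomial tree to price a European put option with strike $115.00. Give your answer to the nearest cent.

$13.49

Risk-neutral probability p = (1 + 0.02 − 0.7)/(1.45 − 0.7) = 0.3200/0.7500 = 0.4267
Terminal stock prices: S_u = 188.5, S_d = 91
Terminal payoffs (K − S): max(-73.5, 0) = 0, max(24, 0) = 24
Node 0 (S = 130): V_0 = 1/1.02·[0.4267·0.0000 + 0.5733·24.0000] = 13.4902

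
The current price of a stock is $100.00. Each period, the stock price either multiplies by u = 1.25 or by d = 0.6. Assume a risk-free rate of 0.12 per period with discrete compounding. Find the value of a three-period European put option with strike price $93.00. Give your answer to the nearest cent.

$3.69

Risk-neutral probability p = (1 + 0.12 − 0.6)/(1.25 − 0.6) = 0.5200/0.6500 = 0.8000
Terminal stock prices: S_uuu = 195.3, S_uud = 93.75, S_udd = 45, S_ddd = 21.6
Terminal payoffs (K − S): max(-102.3, 0) = 0, max(-0.75, 0) = 0, max(48, 0) = 48, max(71.4, 0) = 71.4
Node uu (S = 156.2): V_uu = 1/1.12·[0.8000·0.0000 + 0.2000·0.0000] = 0.0000
Node ud (S = 75): V_ud = 1/1.12·[0.8000·0.0000 + 0.2000·48.0000] = 8.5714
Node dd (S = 36): V_dd = 1/1.12·[0.8000·48.0000 + 0.2000·71.4000] = 47.0357
Node u (S = 125): V_u = 1/1.12·[0.8000·0.0000 + 0.2000·8.5714] = 1.5306
Node d (S = 60): V_d = 1/1.12·[0.8000·8.5714 + 0.2000·47.0357] = 14.5217
Node 0 (S = 100): V_0 = 1/1.12·[0.8000·1.5306 + 0.2000·14.5217] = 3.6865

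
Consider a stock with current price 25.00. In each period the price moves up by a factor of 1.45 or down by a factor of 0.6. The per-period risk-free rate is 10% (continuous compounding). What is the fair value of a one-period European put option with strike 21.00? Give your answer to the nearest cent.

2.20

Risk-neutral probability p = (e^0.1 − 0.6)/(1.45 − 0.6) = 0.5052/0.8500 = 0.5943
Terminal stock prices: S_u = 36.25, S_d = 15
Terminal payoffs (K − S): max(-15.25, 0) = 0, max(6, 0) = 6
Node 0 (S = 25): V_0 = e^(−0.1)·[0.5943·0.0000 + 0.4057·6.0000] = 2.2025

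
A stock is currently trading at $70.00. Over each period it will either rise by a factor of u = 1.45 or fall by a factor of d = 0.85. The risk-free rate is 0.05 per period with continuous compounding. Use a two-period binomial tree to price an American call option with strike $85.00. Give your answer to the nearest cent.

$6.84

Risk-neutral probability p = (e^0.05 − 0.85)/(1.45 − 0.85) = 0.2013/0.6000 = 0.3355
Terminal stock prices: S_uu = 147.2, S_ud = 86.27, S_dd = 50.57
Terminal payoffs (S − K): max(62.18, 0) = 62.18, max(1.275, 0) = 1.275, max(-34.43, 0) = 0
Node u (S = 101.5): continuation = e^(−0.05)·[0.3355·62.1750 + 0.6645·1.2750] = 20.6455; exercise value = 16.5000 ≤ continuation, so V_u = 20.6455
Node d (S = 59.5): continuation = e^(−0.05)·[0.3355·1.2750 + 0.6645·0.0000] = 0.4068; exercise value = 0.0000 ≤ continuation, so V_d = 0.4068
Node 0 (S = 70): continuation = e^(−0.05)·[0.3355·20.6455 + 0.6645·0.4068] = 6.8450; exercise value = 0.0000 ≤ continuation, so V_0 = 6.8450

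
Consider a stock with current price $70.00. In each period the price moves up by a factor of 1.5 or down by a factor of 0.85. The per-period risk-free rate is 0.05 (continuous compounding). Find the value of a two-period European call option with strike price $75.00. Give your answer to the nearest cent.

Risk-neutral probability p = (e^0.05 − 0.85)/(1.5 − 0.85) = 0.2013/0.6500 = 0.3096
Terminal stock prices: S_uu = 157.5, S_ud = 89.25, S_dd = 50.57
Terminal payoffs (S − K): max(82.5, 0) = 82.5, max(14.25, 0) = 14.25, max(-24.43, 0) = 0
Node u (S = 105): V_u = e^(−0.05)·[0.3096·82.5000 + 0.6904·14.2500] = 33.6578
Node d (S = 59.5): V_d = e^(−0.05)·[0.3096·14.2500 + 0.6904·0.0000] = 4.1973
Node 0 (S = 70): V_0 = e^(−0.05)·[0.3096·33.6578 + 0.6904·4.1973] = 12.6701

$12.67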